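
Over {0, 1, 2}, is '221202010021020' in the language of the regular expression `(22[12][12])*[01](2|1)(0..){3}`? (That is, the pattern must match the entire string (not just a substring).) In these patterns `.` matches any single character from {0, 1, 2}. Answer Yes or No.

Yes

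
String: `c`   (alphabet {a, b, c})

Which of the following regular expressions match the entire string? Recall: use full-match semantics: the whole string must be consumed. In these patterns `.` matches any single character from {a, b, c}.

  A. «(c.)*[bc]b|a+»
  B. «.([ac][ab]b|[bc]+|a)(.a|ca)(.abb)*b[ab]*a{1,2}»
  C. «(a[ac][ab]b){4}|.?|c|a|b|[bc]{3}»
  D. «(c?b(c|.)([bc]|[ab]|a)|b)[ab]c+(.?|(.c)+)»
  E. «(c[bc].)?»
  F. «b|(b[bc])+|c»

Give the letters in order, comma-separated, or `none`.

C, F

A → no match
B → no match — must end with `a`
C → match
D → no match
E → no match
F → match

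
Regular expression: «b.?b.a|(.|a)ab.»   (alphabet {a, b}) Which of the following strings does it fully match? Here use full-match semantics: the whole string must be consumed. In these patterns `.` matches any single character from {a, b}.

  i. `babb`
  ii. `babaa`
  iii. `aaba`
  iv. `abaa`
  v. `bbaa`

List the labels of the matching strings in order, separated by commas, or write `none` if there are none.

i. `babb` → match
ii. `babaa` → match
iii. `aaba` → match
iv. `abaa` → no match
v. `bbaa` → match

i, ii, iii, v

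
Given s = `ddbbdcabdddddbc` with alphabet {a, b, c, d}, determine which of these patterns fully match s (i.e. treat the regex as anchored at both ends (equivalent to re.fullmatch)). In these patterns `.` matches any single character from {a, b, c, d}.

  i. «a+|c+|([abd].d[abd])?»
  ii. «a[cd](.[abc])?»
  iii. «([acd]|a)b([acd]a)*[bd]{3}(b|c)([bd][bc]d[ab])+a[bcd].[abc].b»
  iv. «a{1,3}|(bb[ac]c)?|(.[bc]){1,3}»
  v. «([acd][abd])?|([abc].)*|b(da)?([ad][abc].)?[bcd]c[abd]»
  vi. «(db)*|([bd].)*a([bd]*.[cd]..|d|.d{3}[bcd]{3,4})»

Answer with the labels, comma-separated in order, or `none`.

vi

i → no match
ii → no match — must start with `a`
iii → no match — must end with `b`
iv → no match
v → no match
vi → match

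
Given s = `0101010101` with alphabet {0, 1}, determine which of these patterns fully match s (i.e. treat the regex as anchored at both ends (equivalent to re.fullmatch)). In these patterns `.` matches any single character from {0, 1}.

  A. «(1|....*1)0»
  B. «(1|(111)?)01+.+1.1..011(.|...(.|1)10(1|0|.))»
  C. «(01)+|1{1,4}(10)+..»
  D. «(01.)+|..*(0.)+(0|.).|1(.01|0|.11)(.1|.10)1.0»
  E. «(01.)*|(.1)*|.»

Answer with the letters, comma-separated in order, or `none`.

A → no match — must end with `10`
B → no match
C → match
D → match
E → match

C, D, E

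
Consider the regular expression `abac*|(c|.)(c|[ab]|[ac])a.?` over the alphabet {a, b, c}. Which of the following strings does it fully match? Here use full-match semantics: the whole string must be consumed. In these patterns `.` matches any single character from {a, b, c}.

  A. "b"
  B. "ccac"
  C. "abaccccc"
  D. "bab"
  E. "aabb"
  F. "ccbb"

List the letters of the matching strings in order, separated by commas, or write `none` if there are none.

B, C

A → no match
B → match
C → match
D → no match
E → no match
F → no match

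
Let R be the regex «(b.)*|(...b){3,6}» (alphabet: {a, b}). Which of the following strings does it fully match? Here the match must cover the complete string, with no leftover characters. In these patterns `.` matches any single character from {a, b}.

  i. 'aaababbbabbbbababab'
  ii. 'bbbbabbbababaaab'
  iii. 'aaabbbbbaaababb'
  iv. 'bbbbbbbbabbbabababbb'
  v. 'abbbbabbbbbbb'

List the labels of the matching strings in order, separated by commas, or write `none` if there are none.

ii, iv

i → no match
ii → match
iii → no match
iv → match
v → no match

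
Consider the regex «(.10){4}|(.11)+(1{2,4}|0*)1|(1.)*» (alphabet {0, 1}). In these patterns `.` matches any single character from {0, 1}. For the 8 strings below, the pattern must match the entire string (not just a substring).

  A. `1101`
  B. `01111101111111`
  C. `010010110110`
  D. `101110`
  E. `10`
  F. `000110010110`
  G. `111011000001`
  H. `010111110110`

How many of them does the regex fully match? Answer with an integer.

A → no match
B → match
C → match
D → match
E → match
F → no match
G → match
H → no match
Total matched: 5

5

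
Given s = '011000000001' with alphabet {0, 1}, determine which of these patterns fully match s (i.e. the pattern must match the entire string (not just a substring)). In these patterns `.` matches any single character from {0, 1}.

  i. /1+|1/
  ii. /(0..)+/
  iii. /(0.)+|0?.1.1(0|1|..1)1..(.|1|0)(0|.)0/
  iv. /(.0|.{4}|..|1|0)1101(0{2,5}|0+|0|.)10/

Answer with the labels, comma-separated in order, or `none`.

i → no match — must start with '1'
ii → match
iii → no match
iv → no match — must end with '10'

ii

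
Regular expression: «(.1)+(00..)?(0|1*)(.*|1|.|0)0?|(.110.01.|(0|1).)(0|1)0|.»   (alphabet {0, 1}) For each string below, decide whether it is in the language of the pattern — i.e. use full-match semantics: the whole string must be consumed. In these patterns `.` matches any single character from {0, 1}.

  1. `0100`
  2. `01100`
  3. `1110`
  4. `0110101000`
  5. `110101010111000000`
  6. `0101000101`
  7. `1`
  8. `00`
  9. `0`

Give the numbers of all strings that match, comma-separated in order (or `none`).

1, 2, 3, 4, 5, 6, 7, 9

1 → match
2 → match
3 → match
4 → match
5 → match
6 → match
7 → match
8 → no match
9 → match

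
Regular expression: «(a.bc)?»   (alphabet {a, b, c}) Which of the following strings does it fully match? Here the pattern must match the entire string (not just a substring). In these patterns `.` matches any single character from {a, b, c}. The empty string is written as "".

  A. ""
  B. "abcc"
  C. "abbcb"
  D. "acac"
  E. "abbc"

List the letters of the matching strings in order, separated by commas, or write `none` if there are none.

A → match
B → no match
C → no match
D → no match
E → match

A, E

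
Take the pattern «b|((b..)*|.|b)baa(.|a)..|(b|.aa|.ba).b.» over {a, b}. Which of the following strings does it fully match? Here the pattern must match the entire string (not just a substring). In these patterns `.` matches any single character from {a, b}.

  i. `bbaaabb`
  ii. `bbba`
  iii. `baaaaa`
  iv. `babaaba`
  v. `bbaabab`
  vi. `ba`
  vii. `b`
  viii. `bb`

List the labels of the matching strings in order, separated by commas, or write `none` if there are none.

i → match
ii → match
iii → match
iv → no match
v → match
vi → no match
vii → match
viii → no match

i, ii, iii, v, vii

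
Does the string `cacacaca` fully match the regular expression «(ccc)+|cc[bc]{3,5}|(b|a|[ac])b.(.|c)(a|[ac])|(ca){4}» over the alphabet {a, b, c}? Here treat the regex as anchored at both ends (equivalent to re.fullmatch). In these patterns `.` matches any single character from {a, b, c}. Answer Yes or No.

Yes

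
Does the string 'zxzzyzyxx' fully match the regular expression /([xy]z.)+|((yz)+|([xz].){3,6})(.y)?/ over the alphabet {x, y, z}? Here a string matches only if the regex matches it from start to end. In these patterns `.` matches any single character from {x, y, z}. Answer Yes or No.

No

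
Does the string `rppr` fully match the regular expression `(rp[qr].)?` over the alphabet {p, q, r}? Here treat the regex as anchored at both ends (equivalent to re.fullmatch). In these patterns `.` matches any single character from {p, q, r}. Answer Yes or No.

No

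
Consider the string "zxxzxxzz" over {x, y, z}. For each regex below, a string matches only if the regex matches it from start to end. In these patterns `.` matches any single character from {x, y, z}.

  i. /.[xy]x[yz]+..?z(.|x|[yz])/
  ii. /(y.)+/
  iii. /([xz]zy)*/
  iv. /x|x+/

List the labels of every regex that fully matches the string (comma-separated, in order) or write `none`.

i → match
ii → no match — must start with "y"
iii → no match
iv → no match — must start with "x"

i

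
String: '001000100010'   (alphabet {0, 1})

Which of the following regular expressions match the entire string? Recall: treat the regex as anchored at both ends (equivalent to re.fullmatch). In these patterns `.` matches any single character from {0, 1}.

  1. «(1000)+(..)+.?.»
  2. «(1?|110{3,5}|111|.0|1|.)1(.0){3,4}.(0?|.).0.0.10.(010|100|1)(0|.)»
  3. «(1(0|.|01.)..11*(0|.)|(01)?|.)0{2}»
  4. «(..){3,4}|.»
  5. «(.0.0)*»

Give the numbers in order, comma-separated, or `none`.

1 → no match — must start with '1000'
2 → no match
3 → no match
4 → no match
5 → match

5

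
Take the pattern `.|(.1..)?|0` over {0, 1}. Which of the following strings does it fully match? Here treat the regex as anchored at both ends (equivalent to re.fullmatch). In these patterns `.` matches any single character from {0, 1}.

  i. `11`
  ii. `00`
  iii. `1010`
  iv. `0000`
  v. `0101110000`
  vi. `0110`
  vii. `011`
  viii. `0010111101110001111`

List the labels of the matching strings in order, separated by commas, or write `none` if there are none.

i → no match
ii → no match
iii → no match
iv → no match
v → no match
vi → match
vii → no match
viii → no match

vi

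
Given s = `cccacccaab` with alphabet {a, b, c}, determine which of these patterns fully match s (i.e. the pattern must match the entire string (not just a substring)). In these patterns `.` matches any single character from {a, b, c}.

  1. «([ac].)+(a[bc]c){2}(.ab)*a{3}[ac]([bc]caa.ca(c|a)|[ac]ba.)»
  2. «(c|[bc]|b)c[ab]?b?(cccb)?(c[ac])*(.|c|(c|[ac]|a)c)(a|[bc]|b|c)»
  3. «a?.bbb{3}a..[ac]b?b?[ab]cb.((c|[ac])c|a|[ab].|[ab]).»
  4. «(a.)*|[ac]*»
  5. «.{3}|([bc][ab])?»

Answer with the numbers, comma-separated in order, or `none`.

1 → no match
2 → match
3 → no match
4 → no match
5 → no match

2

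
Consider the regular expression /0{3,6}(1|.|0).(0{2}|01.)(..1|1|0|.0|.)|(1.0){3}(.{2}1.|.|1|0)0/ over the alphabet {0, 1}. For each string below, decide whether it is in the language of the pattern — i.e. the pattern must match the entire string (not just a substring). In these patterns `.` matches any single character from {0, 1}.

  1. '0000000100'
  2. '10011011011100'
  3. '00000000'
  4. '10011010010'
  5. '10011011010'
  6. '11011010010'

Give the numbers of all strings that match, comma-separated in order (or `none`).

1, 2, 3, 4, 5, 6

1 → match
2 → match
3 → match
4 → match
5 → match
6 → match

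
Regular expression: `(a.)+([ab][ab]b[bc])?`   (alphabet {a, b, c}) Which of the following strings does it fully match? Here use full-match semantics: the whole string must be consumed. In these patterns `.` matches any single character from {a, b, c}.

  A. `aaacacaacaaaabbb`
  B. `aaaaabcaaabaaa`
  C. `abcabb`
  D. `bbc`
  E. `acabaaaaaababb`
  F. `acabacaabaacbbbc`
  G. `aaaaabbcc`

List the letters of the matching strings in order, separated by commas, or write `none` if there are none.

A → no match
B → no match
C → no match
D → no match — must start with `a`
E → match
F → no match
G → no match

E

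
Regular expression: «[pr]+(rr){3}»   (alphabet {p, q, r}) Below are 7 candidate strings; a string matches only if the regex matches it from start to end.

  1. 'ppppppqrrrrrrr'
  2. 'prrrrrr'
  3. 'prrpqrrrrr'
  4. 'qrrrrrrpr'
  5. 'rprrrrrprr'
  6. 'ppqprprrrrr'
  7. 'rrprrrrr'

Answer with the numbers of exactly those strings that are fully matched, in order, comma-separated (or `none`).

1 → no match
2 → match
3 → no match
4 → no match — must end with 'rr'
5 → no match
6 → no match
7 → no match

2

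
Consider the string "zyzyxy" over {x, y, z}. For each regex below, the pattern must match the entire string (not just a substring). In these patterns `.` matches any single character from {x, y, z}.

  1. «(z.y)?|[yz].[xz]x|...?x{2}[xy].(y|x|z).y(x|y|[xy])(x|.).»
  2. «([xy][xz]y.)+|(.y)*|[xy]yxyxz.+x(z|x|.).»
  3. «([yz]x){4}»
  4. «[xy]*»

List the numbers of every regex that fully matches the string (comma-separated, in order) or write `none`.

2

1 → no match
2 → match
3 → no match — must end with "x"
4 → no match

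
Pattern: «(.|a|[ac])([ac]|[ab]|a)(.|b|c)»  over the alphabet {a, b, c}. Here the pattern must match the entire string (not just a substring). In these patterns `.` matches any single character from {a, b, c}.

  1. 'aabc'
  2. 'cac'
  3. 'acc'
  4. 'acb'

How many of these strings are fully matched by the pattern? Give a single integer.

3

1. 'aabc' → no match
2. 'cac' → match
3. 'acc' → match
4. 'acb' → match
Total matched: 3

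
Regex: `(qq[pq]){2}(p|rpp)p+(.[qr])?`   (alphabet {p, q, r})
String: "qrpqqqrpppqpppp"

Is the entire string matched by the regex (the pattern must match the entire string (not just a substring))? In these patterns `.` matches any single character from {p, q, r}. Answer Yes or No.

No

Every match must start with "qq", but "qrpqqqrpppqpppp" does not.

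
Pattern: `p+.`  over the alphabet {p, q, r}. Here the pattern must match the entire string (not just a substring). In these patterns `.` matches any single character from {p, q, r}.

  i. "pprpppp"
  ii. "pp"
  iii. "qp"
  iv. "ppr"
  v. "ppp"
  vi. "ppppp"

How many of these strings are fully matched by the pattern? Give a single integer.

i → no match
ii → match
iii → no match — must start with "p"
iv → match
v → match
vi → match
Total matched: 4

4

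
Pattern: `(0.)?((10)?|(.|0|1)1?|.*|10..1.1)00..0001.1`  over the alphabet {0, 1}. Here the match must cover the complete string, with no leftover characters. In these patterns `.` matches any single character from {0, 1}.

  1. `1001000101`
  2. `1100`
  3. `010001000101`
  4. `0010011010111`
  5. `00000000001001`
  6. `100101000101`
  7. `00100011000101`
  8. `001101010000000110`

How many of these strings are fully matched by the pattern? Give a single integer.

1 → no match
2 → no match — must end with `1`
3 → match
4 → no match
5 → no match
6 → no match
7 → match
8 → no match — must end with `1`
Total matched: 2

2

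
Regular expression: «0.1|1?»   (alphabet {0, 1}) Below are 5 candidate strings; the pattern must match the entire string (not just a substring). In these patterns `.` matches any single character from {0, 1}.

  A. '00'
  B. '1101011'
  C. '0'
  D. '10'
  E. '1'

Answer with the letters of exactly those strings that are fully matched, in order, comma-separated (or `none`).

A → no match
B → no match
C → no match
D → no match
E → match

E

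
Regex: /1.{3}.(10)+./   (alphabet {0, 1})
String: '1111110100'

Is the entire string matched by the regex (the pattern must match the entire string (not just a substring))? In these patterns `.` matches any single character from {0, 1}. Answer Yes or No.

Yes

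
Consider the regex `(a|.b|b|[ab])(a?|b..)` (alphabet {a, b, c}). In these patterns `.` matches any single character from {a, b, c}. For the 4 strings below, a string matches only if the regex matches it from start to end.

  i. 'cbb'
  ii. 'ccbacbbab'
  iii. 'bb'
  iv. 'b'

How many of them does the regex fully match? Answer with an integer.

i. 'cbb' → no match
ii. 'ccbacbbab' → no match
iii. 'bb' → match
iv. 'b' → match
Total matched: 2

2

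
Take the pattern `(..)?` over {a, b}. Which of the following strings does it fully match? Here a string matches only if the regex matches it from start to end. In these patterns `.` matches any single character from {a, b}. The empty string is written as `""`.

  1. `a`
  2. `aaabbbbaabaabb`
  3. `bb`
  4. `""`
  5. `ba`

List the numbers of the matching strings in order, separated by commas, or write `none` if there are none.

3, 4, 5

1. `a` → no match
2 → no match
3. `bb` → match
4. `""` → match
5. `ba` → match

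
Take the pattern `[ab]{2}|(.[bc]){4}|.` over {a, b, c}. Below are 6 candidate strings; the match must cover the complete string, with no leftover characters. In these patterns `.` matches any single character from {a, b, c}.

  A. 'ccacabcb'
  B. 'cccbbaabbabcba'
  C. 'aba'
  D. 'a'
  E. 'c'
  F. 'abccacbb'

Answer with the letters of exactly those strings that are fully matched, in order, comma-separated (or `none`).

A, D, E, F

A. 'ccacabcb' → match
B → no match
C. 'aba' → no match
D. 'a' → match
E. 'c' → match
F. 'abccacbb' → match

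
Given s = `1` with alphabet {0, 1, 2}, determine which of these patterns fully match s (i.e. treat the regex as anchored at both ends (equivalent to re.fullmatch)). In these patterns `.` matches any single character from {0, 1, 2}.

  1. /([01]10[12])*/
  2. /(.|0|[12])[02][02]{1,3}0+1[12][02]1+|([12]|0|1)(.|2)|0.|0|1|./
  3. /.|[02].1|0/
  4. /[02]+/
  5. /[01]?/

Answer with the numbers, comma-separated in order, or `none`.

1 → no match
2 → match
3 → match
4 → no match
5 → match

2, 3, 5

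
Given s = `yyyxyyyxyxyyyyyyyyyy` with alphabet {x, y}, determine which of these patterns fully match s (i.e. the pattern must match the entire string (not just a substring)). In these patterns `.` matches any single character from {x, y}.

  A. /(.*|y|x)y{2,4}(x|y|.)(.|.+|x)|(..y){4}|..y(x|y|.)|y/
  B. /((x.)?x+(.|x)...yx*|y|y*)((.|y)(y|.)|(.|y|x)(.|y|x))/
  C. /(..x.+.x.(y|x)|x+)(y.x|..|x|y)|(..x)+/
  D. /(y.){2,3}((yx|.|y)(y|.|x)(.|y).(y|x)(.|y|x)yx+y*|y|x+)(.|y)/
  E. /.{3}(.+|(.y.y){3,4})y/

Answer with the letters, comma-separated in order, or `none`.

A, E

A → match
B → no match
C → no match
D → no match
E → match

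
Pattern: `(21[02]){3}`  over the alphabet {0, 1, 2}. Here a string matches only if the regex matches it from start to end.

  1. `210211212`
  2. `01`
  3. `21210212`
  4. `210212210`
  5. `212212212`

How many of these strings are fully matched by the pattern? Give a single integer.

1 → no match
2 → no match — must start with `21`
3 → no match
4 → match
5 → match
Total matched: 2

2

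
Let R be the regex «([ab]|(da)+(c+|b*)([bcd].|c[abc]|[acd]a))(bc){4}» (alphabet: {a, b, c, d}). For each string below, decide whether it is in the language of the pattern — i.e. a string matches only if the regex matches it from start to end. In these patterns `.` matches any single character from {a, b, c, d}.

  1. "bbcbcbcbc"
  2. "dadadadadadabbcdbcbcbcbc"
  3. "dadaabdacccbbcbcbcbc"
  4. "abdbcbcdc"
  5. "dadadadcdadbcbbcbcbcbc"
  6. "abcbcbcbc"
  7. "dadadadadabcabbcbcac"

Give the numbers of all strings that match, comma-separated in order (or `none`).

1 → match
2 → match
3 → no match
4 → no match — must end with "bc"
5 → no match
6 → match
7 → no match — must end with "bc"

1, 2, 6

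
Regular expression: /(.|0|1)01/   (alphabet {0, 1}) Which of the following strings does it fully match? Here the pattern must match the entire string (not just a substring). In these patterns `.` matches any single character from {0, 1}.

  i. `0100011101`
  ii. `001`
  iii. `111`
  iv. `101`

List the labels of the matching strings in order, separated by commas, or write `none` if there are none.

i. `0100011101` → no match
ii. `001` → match
iii. `111` → no match — must end with `01`
iv. `101` → match

ii, iv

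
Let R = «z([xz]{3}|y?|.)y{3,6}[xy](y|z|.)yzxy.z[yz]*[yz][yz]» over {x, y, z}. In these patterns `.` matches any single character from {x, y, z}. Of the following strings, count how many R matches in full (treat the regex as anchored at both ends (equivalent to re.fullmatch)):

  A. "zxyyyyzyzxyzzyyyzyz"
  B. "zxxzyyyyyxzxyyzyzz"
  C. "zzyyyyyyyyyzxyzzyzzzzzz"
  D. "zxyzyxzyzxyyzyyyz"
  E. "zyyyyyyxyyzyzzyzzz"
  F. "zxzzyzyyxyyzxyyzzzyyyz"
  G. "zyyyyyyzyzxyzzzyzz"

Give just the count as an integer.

A → match
B → no match
C → match
D → no match
E → no match
F → no match
G → match
Total matched: 3

3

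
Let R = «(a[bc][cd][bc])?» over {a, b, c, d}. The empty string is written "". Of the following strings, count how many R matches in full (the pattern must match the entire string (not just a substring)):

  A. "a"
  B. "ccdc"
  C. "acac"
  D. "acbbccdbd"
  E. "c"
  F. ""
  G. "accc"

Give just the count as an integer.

2

A. "a" → no match
B. "ccdc" → no match
C. "acac" → no match
D. "acbbccdbd" → no match
E. "c" → no match
F. "" → match
G. "accc" → match
Total matched: 2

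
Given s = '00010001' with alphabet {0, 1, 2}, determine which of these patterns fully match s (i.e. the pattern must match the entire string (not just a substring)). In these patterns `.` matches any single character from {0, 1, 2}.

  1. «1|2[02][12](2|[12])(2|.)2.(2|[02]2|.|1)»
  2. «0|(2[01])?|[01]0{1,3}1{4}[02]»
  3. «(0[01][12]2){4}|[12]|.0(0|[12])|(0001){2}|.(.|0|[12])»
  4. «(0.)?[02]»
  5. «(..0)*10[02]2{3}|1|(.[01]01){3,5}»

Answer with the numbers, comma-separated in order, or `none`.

3

1 → no match
2 → no match
3 → match
4 → no match
5 → no match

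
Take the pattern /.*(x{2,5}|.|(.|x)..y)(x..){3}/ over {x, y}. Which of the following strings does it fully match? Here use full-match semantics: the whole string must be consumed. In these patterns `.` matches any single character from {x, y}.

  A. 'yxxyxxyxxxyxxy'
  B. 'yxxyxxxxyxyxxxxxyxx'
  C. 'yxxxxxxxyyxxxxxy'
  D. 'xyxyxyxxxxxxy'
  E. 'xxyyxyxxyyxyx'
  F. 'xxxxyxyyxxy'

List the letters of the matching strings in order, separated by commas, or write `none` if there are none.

A → match
B → no match
C → match
D → match
E → match
F → match

A, C, D, E, F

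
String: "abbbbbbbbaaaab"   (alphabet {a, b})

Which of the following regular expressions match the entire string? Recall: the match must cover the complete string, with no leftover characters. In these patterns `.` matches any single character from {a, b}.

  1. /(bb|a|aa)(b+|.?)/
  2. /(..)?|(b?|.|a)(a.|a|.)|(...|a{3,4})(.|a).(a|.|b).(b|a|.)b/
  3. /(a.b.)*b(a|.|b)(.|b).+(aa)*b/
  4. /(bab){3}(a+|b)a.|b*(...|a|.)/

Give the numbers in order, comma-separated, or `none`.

1 → no match
2 → no match
3 → match
4 → no match

3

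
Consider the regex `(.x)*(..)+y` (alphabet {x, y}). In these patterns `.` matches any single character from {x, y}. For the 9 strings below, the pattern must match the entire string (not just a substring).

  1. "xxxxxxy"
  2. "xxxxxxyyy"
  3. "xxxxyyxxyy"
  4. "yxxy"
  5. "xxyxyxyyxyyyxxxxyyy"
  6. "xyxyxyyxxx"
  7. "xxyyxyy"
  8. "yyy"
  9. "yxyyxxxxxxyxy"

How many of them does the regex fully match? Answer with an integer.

1 → match
2 → match
3 → no match
4 → no match
5 → match
6 → no match — must end with "y"
7 → match
8 → match
9 → match
Total matched: 6

6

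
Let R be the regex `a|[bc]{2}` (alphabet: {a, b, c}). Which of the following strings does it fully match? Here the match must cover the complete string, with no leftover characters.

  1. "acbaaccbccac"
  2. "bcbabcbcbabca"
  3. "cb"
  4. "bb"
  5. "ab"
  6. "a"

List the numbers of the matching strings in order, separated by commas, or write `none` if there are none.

1 → no match
2 → no match
3 → match
4 → match
5 → no match
6 → match

3, 4, 6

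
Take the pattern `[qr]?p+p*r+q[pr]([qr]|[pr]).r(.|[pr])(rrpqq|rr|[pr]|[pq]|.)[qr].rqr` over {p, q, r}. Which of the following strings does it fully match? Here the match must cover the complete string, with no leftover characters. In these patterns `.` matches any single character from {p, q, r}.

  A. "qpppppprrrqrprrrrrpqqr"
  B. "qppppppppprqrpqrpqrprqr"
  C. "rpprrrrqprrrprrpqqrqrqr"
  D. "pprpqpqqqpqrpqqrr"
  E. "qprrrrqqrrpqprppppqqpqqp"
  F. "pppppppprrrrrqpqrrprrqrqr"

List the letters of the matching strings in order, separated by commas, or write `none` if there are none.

B, C, F

A → no match — must end with "rqr"
B → match
C → match
D → no match — must end with "rqr"
E → no match — must end with "rqr"
F → match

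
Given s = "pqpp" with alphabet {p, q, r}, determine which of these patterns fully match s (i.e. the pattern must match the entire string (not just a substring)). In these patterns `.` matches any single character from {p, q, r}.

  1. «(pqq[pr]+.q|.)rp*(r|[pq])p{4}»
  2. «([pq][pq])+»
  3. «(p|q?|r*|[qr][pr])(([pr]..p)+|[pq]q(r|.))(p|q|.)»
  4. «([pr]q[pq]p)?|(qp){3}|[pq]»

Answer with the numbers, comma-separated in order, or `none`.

1 → no match
2 → match
3 → match
4 → match

2, 3, 4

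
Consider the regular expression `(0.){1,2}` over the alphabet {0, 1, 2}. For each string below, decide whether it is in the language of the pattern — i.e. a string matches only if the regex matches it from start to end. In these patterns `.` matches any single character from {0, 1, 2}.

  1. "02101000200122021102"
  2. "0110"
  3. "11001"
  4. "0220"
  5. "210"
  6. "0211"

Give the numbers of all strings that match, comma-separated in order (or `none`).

1 → no match
2 → no match
3 → no match — must start with "0"
4 → no match
5 → no match — must start with "0"
6 → no match

none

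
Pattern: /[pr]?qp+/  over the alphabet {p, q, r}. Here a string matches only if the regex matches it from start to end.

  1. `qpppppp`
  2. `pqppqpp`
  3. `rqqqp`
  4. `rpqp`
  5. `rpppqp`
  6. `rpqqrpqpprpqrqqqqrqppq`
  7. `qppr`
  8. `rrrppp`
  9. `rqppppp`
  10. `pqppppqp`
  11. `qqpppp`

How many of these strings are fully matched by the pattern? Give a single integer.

1. `qpppppp` → match
2. `pqppqpp` → no match
3. `rqqqp` → no match
4. `rpqp` → no match
5. `rpppqp` → no match
6 → no match — must end with `p`
7. `qppr` → no match — must end with `p`
8. `rrrppp` → no match
9. `rqppppp` → match
10. `pqppppqp` → no match
11. `qqpppp` → no match
Total matched: 2

2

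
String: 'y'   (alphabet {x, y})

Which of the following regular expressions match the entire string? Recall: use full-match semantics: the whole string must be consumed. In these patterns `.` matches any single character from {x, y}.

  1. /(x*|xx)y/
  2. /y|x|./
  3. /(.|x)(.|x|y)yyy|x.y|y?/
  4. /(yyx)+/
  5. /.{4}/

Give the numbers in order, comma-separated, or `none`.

1, 2, 3

1 → match
2 → match
3 → match
4 → no match — must start with 'yyx'
5 → no match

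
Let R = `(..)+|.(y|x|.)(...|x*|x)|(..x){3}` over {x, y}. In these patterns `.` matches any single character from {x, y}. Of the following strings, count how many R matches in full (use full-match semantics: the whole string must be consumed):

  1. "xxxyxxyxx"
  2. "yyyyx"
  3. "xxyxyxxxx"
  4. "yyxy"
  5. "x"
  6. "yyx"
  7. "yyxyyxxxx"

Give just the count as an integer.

5

1 → match
2 → match
3 → no match
4 → match
5 → no match
6 → match
7 → match
Total matched: 5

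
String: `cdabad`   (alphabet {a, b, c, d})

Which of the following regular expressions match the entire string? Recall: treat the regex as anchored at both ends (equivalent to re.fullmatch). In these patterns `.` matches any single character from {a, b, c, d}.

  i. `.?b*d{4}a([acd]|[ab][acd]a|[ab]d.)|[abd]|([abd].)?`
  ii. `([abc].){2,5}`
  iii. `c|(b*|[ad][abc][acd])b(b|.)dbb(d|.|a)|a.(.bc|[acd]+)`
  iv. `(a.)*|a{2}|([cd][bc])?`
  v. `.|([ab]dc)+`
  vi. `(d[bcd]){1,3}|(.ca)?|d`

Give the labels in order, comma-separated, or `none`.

ii

i → no match
ii → match
iii → no match
iv → no match
v → no match
vi → no match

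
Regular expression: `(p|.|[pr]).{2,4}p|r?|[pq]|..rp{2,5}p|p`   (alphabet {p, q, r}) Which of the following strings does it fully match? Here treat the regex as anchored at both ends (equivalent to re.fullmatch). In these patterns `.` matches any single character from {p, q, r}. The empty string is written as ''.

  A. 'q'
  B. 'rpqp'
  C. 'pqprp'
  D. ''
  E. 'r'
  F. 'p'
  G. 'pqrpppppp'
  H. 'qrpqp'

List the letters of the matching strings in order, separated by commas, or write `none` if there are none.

A, B, C, D, E, F, G, H

A → match
B → match
C → match
D → match
E → match
F → match
G → match
H → match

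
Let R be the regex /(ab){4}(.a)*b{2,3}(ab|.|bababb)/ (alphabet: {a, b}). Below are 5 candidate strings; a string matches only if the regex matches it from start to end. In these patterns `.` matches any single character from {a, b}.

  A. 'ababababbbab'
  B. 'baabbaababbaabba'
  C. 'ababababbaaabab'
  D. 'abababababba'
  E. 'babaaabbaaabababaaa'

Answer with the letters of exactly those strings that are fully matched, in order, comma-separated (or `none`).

A

A. 'ababababbbab' → match
B → no match — must start with 'ab'
C → no match
D. 'abababababba' → no match
E → no match — must start with 'ab'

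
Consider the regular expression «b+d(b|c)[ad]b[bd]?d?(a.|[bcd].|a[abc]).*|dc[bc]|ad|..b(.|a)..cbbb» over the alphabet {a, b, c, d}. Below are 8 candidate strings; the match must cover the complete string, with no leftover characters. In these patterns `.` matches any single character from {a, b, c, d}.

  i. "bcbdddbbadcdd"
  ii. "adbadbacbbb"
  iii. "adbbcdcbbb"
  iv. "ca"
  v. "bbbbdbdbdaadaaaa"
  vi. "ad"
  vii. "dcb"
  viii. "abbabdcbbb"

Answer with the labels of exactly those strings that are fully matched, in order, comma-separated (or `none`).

iii, v, vi, vii, viii

i → no match
ii. "adbadbacbbb" → no match
iii. "adbbcdcbbb" → match
iv. "ca" → no match
v → match
vi. "ad" → match
vii. "dcb" → match
viii. "abbabdcbbb" → match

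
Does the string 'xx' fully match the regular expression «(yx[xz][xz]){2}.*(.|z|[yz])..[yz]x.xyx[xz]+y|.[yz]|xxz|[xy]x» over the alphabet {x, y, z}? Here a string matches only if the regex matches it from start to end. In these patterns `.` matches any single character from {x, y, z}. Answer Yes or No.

Yes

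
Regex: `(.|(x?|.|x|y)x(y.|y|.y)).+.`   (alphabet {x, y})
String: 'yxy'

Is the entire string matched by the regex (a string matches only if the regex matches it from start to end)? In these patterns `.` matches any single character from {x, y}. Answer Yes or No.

Yes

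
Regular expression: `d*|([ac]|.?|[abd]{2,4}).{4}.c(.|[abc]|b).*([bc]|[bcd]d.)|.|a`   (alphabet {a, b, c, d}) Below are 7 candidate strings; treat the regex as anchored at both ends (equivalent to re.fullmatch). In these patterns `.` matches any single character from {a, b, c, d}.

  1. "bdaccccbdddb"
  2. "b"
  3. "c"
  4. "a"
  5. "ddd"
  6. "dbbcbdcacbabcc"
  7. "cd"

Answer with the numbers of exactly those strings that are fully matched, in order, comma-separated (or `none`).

1, 2, 3, 4, 5, 6

1 → match
2 → match
3 → match
4 → match
5 → match
6 → match
7 → no match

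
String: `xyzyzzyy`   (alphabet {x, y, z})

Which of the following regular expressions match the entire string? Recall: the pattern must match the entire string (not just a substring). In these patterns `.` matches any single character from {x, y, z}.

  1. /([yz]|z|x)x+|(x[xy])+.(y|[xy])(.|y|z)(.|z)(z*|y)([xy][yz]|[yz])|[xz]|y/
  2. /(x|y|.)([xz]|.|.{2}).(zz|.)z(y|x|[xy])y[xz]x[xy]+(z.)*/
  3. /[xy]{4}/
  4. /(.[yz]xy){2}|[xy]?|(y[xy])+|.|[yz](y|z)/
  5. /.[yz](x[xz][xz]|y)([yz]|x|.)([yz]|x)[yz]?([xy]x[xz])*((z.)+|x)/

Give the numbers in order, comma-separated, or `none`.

1

1 → match
2 → no match
3 → no match
4 → no match
5 → no match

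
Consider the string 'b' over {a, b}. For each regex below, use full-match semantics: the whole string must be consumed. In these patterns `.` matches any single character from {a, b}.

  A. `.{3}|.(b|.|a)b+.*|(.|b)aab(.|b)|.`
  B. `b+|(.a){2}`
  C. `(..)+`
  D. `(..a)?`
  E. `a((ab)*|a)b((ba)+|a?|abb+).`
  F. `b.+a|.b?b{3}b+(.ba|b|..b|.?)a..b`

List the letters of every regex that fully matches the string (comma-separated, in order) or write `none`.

A, B

A → match
B → match
C → no match
D → no match
E → no match — must start with 'a'
F → no match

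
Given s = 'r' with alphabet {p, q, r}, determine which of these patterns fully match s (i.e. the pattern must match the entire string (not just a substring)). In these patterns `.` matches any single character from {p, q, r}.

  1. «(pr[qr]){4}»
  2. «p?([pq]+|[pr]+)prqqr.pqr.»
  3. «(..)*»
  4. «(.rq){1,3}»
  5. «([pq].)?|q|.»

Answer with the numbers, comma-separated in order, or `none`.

5

1 → no match — must start with 'pr'
2 → no match
3 → no match
4 → no match — must end with 'rq'
5 → match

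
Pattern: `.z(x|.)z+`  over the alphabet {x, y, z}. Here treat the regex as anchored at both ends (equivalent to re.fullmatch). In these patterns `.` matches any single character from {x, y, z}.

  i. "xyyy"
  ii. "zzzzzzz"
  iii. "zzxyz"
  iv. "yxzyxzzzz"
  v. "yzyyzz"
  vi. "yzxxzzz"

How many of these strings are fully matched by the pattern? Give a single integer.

1

i → no match — must end with "z"
ii → match
iii → no match
iv → no match
v → no match
vi → no match
Total matched: 1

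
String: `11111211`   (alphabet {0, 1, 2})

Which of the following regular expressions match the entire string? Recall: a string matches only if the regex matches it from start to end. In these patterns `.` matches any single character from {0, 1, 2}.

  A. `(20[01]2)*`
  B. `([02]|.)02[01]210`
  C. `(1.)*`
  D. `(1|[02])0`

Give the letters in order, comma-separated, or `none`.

A → no match
B → no match — must end with `210`
C → match
D → no match — must end with `0`

C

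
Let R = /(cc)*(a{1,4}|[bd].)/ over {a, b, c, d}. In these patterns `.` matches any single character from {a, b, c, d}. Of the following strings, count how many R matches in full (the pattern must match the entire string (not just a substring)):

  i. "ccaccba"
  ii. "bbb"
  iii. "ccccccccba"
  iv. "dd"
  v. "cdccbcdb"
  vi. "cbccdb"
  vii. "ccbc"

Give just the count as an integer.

i → no match
ii → no match
iii → match
iv → match
v → no match
vi → no match
vii → match
Total matched: 3

3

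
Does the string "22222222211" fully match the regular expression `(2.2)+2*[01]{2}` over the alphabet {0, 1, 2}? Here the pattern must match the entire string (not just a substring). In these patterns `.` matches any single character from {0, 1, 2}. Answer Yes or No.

Yes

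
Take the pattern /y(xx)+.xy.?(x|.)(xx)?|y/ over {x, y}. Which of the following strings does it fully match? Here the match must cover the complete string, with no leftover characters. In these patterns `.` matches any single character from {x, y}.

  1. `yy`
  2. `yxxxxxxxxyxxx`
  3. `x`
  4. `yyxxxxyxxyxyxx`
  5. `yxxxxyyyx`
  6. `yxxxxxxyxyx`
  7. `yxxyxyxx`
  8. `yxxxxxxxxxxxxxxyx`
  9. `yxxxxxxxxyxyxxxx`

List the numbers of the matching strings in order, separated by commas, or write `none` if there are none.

2, 6, 7, 8, 9

1 → no match
2 → match
3 → no match
4 → no match
5 → no match
6 → match
7 → match
8 → match
9 → match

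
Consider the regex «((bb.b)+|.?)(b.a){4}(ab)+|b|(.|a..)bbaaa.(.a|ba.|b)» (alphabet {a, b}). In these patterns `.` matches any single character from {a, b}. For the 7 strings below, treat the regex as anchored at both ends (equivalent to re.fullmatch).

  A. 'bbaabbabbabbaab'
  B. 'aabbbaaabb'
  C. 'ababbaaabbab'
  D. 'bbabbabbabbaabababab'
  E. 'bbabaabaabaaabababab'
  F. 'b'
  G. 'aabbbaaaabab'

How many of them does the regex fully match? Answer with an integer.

A → match
B → match
C → match
D → match
E → match
F → match
G → match
Total matched: 7

7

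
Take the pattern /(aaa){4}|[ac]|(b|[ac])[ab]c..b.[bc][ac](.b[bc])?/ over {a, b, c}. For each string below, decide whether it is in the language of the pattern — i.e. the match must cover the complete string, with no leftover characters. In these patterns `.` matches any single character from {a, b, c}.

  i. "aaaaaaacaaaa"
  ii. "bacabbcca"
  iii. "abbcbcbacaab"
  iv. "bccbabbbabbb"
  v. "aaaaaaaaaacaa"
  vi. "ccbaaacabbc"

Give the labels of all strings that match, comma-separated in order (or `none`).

i → no match
ii → match
iii → no match
iv → no match
v → no match
vi → no match

ii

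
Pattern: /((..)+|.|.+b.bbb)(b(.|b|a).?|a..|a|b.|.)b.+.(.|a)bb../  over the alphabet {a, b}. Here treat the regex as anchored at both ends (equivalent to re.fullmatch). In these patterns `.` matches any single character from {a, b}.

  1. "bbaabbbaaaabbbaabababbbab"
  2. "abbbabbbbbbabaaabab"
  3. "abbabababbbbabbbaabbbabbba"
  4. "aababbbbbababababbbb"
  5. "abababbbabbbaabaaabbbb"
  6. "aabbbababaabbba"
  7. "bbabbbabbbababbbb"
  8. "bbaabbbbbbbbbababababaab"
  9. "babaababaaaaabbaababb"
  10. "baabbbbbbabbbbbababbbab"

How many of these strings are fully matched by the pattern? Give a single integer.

7

1 → match
2 → no match
3 → match
4 → match
5 → match
6 → match
7 → match
8 → no match
9 → no match
10 → match
Total matched: 7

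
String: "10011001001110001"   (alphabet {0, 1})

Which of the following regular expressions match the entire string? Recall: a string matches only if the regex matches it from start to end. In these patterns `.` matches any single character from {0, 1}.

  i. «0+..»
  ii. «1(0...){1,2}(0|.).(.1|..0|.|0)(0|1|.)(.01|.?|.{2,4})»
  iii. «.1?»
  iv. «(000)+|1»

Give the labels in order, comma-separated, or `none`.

ii

i → no match — must start with "0"
ii → match
iii → no match
iv → no match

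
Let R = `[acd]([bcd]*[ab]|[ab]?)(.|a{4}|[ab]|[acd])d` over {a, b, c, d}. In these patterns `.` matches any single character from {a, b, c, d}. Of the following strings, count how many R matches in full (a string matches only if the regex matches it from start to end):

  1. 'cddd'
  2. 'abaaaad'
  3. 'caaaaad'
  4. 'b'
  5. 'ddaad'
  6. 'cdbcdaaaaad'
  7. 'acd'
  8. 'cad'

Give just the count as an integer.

1 → no match
2 → match
3 → match
4 → no match — must end with 'd'
5 → match
6 → match
7 → match
8 → match
Total matched: 6

6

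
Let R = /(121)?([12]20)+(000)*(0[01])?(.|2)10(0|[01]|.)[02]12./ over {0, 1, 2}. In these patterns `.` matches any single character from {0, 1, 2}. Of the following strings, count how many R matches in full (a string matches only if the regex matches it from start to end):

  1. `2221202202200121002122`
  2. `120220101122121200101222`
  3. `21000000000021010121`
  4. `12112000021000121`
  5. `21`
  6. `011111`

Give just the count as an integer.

1 → no match
2 → no match
3 → no match
4 → match
5 → no match
6 → no match
Total matched: 1

1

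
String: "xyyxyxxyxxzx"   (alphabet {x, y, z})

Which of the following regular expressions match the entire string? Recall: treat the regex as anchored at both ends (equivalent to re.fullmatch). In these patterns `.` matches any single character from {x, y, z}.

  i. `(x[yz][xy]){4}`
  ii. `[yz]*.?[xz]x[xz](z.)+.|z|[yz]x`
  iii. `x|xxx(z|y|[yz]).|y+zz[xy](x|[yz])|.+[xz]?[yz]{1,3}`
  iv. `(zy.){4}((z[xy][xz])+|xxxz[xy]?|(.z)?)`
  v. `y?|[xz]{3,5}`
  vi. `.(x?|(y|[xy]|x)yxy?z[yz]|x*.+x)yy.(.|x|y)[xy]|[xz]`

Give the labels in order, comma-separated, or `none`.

i

i → match
ii → no match
iii → no match
iv → no match — must start with "zy"
v → no match
vi → no match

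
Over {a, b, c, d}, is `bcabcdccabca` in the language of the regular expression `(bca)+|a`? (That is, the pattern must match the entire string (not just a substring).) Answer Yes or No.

No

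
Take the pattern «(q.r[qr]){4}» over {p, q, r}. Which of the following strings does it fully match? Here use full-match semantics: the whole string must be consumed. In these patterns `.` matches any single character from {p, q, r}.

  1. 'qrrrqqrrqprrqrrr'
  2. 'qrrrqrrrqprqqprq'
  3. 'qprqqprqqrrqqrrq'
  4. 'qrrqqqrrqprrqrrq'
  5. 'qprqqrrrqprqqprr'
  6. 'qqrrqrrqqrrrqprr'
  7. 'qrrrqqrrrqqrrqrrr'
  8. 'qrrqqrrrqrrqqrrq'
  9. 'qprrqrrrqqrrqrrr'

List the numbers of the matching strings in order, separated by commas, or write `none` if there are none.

1 → match
2 → match
3 → match
4 → match
5 → match
6 → match
7 → no match
8 → match
9 → match

1, 2, 3, 4, 5, 6, 8, 9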